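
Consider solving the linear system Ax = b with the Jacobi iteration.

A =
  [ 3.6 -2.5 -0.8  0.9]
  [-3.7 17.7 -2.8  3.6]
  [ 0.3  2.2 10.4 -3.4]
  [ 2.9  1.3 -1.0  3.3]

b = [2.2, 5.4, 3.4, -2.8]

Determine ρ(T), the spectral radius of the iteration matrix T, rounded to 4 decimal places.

0.7041

Write A = D+L+U with D = diag(3.6, 17.7, 10.4, 3.3).
Jacobi T = -D⁻¹(L+U): T[2,0] = -(0.3)/(10.4) = -0.0288; T[2,2] = 0.
  T[0,:] = [+0.0000 +0.6944 +0.2222 -0.2500]
  T[1,:] = [+0.2090 +0.0000 +0.1582 -0.2034]
  T[2,:] = [-0.0288 -0.2115 +0.0000 +0.3269]
  T[3,:] = [-0.8788 -0.3939 +0.3030 +0.0000]
|eigenvalues of T|: 0.7041, 0.5044, 0.5044, 0.2698.
ρ = 0.7041; 0.7041 < 1, so it converges for any x₀.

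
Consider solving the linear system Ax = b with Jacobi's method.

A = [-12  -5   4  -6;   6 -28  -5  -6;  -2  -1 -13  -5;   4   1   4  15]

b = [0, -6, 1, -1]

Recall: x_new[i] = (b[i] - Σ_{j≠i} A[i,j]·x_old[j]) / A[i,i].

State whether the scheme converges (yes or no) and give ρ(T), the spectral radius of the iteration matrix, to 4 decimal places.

Write A = D+L+U with D = diag(-12, -28, -13, 15).
Jacobi: T = -D⁻¹(L+U), T[2,0] = -(-2)/(-13) = -0.1538; T[2,2] = 0.
  T[0,:] = [+0.0000  -0.4167  +0.3333  -0.5000]
  T[1,:] = [+0.2143  +0.0000  -0.1786  -0.2143]
  T[2,:] = [-0.1538  -0.0769  +0.0000  -0.3846]
  T[3,:] = [-0.2667  -0.0667  -0.2667  +0.0000]
|λ(T)| sorted: 0.5035, 0.4053, 0.3006, 0.3006.
ρ = 0.5035; 0.5035 < 1 ⇒ converges.

yes, ρ = 0.5035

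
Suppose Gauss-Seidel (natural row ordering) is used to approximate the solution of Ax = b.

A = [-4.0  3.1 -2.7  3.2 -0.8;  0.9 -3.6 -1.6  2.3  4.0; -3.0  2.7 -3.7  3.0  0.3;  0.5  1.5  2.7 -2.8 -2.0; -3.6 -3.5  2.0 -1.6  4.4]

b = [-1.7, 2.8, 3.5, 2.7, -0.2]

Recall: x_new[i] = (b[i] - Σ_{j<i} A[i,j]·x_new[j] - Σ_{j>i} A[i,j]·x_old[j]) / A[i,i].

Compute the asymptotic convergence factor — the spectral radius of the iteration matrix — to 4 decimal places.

Let D = diag(-4, -3.6, -3.7, -2.8, 4.4); L, U the strict triangles.
T_GS = -(D+L)⁻¹U: row 0 first, T[0,4] = -(-0.8)/(-4) = -0.2000; later rows by forward substitution.
  T[0,:] = [+0.0000, +0.7750, -0.6750, +0.8000, -0.2000]
  T[1,:] = [+0.0000, +0.1938, -0.6132, +0.8389, +1.0611]
  T[2,:] = [+0.0000, -0.4870, +0.0998, +0.7743, +1.0176]
  T[3,:] = [+0.0000, -0.2274, -0.3528, +1.3389, +0.7997]
  T[4,:] = [+0.0000, +0.9269, -1.2137, +1.4568, +0.5087]
|eigenvalues of T|: 1.6757, 0.6744, 0.4986, 0.2897, 0.0000.
ρ = 1.6757; 1.6757 > 1: divergent.

1.6757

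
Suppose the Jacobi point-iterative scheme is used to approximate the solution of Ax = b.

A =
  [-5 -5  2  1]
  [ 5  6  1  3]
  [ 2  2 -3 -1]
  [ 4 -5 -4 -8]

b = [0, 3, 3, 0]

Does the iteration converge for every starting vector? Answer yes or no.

Let D = diag(-5, 6, -3, -8); L, U the strict triangles.
Jacobi T = -D⁻¹(L+U): T[1,3] = -(3)/(6) = -0.5000; T[1,1] = 0.
  T[0,:] = [+0.0000 -1.0000 +0.4000 +0.2000]
  T[1,:] = [-0.8333 +0.0000 -0.1667 -0.5000]
  T[2,:] = [+0.6667 +0.6667 +0.0000 -0.3333]
  T[3,:] = [+0.5000 -0.6250 -0.5000 +0.0000]
eigenvalue magnitudes: 1.2007, 0.8724, 0.8724, 0.5167.
spectral radius ρ = 1.2007; 1.2007 > 1 ⇒ diverges.

no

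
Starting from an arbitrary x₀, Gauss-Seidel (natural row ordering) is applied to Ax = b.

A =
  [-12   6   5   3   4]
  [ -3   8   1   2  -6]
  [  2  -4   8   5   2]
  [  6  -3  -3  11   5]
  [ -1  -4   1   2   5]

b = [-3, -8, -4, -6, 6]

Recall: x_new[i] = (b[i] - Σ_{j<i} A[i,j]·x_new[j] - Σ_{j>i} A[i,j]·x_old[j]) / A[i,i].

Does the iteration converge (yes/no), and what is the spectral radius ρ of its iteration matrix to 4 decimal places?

no, ρ = 1.1936

A = D + L + U where D = diag(-12, 8, 8, 11, 5).
Gauss-Seidel: T = -(D+L)⁻¹U, row 0 first, T[0,2] = -(5)/(-12) = +0.4167; later rows by forward substitution.
  T[0,:] = [+0.0000 +0.5000 +0.4167 +0.2500 +0.3333]
  T[1,:] = [+0.0000 +0.1875 +0.0312 -0.1562 +0.8750]
  T[2,:] = [+0.0000 -0.0312 -0.0885 -0.7656 +0.1042]
  T[3,:] = [+0.0000 -0.2301 -0.2429 -0.3878 -0.3693]
  T[4,:] = [+0.0000 +0.3483 +0.2232 +0.2332 +0.8936]
|eigenvalues of T|: 1.1936, 0.6886, 0.1324, 0.0326, 0.0000.
ρ = 1.1936; 1.1936 > 1 ⇒ diverges.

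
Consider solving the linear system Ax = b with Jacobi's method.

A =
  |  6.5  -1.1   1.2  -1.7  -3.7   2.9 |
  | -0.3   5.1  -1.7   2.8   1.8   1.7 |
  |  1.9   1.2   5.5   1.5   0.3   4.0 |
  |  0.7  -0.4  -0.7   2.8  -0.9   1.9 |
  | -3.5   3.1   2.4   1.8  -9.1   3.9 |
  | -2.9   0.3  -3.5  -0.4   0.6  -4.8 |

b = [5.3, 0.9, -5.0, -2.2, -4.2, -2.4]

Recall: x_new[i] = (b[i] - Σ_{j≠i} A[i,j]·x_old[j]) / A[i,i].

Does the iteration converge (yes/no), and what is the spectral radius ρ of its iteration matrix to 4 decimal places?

A = D + L + U where D = diag(6.5, 5.1, 5.5, 2.8, -9.1, -4.8).
Jacobi T = -D⁻¹(L+U): T[4,5] = -(3.9)/(-9.1) = +0.4286; T[4,4] = 0.
  T[0,:] = [+0.0000  +0.1692  -0.1846  +0.2615  +0.5692  -0.4462]
  T[1,:] = [+0.0588  +0.0000  +0.3333  -0.5490  -0.3529  -0.3333]
  T[2,:] = [-0.3455  -0.2182  +0.0000  -0.2727  -0.0545  -0.7273]
  T[3,:] = [-0.2500  +0.1429  +0.2500  +0.0000  +0.3214  -0.6786]
  T[4,:] = [-0.3846  +0.3407  +0.2637  +0.1978  +0.0000  +0.4286]
  T[5,:] = [-0.6042  +0.0625  -0.7292  -0.0833  +0.1250  +0.0000]
|roots of det(T-λI)|: 1.1751, 0.7894, 0.7894, 0.7175, 0.2155, 0.0389.
ρ(T) = max|λ| = 1.1751; 1.1751 > 1 ⇒ diverges.

no, ρ = 1.1751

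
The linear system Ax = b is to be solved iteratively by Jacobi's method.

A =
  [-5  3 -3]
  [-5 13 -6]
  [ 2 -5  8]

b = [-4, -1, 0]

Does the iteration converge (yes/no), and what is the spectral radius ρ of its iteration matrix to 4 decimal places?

yes, ρ = 0.9460

Split A = D + L + U, D = diag(-5, 13, 8).
Jacobi: T = -D⁻¹(L+U), T[2,1] = -(-5)/(8) = +0.6250; T[2,2] = 0.
  T[0,:] = [+0.0000  +0.6000  -0.6000]
  T[1,:] = [+0.3846  +0.0000  +0.4615]
  T[2,:] = [-0.2500  +0.6250  +0.0000]
eigenvalue magnitudes: 0.9460, 0.4750, 0.4750.
ρ = 0.9460; 0.9460 < 1, so it converges for any x₀.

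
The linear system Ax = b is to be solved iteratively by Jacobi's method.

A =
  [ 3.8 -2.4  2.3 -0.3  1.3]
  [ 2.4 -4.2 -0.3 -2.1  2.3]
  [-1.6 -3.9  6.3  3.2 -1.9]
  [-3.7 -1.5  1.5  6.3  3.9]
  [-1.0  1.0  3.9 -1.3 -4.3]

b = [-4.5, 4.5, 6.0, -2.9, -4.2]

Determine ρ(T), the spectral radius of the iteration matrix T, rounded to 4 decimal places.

Let D = diag(3.8, -4.2, 6.3, 6.3, -4.3); L, U the strict triangles.
Jacobi: T = -D⁻¹(L+U), T[2,3] = -(3.2)/(6.3) = -0.5079; T[2,2] = 0.
  T[0,:] = [+0.0000, +0.6316, -0.6053, +0.0789, -0.3421]
  T[1,:] = [+0.5714, +0.0000, -0.0714, -0.5000, +0.5476]
  T[2,:] = [+0.2540, +0.6190, +0.0000, -0.5079, +0.3016]
  T[3,:] = [+0.5873, +0.2381, -0.2381, +0.0000, -0.6190]
  T[4,:] = [-0.2326, +0.2326, +0.9070, -0.3023, +0.0000]
moduli |λ_i(T)| = 1.1815, 0.8288, 0.4519, 0.4519, 0.0733.
ρ = 1.1815; 1.1815 > 1 ⇒ diverges.

1.1815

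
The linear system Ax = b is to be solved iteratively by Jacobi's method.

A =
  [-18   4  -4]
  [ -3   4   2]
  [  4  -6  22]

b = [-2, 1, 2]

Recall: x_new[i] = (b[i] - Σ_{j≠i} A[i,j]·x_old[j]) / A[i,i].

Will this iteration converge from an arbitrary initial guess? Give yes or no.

yes

Let D = diag(-18, 4, 22); L, U the strict triangles.
T_J = -D⁻¹(L+U): T[2,0] = -(4)/(22) = -0.1818; T[2,2] = 0.
  T[0,:] = [+0.0000  +0.2222  -0.2222]
  T[1,:] = [+0.7500  +0.0000  -0.5000]
  T[2,:] = [-0.1818  +0.2727  +0.0000]
|eigenvalues of T|: 0.3722, 0.2605, 0.2605.
ρ(T) = max|λ| = 0.3722; 0.3722 < 1, so it converges for any x₀.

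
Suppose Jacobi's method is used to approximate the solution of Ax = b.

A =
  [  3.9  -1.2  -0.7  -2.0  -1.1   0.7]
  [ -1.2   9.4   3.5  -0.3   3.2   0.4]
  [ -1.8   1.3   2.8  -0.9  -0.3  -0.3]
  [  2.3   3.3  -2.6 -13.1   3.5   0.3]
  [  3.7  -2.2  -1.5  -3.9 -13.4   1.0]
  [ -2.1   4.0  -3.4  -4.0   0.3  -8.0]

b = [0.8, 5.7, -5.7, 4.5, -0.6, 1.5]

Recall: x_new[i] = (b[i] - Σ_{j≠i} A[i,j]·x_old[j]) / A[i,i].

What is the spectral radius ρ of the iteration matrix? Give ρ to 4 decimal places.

0.8211

Split A = D + L + U, D = diag(3.9, 9.4, 2.8, -13.1, -13.4, -8).
Jacobi: T = -D⁻¹(L+U), T[5,3] = -(-4)/(-8) = -0.5000; T[5,5] = 0.
  T[0,:] = [+0.0000  +0.3077  +0.1795  +0.5128  +0.2821  -0.1795]
  T[1,:] = [+0.1277  +0.0000  -0.3723  +0.0319  -0.3404  -0.0426]
  T[2,:] = [+0.6429  -0.4643  +0.0000  +0.3214  +0.1071  +0.1071]
  T[3,:] = [+0.1756  +0.2519  -0.1985  +0.0000  +0.2672  +0.0229]
  T[4,:] = [+0.2761  -0.1642  -0.1119  -0.2910  +0.0000  +0.0746]
  T[5,:] = [-0.2625  +0.5000  -0.4250  -0.5000  +0.0375  +0.0000]
|λ(T)| sorted: 0.8211, 0.4328, 0.4328, 0.3123, 0.3123, 0.0318.
ρ(T) = max|λ| = 0.8211; 0.8211 < 1, so it converges for any x₀.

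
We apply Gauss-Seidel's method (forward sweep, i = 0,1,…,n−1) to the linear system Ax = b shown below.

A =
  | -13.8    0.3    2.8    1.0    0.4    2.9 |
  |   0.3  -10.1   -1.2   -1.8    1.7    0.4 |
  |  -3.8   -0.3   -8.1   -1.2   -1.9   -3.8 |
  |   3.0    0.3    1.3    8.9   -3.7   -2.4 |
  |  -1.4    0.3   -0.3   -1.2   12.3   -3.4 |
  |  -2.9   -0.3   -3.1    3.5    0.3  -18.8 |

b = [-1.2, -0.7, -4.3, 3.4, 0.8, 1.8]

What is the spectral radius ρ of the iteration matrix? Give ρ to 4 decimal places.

0.3448

Diagonal D = diag(-13.8, -10.1, -8.1, 8.9, 12.3, -18.8); L, U strict lower/upper.
Gauss-Seidel: T = -(D+L)⁻¹U, row 0 first, T[0,1] = -(0.3)/(-13.8) = +0.0217; later rows by forward substitution.
  T[0,:] = [+0.0000, +0.0217, +0.2029, +0.0725, +0.0290, +0.2101]
  T[1,:] = [+0.0000, +0.0006, -0.1128, -0.1761, +0.1692, +0.0458]
  T[2,:] = [+0.0000, -0.0102, -0.0910, -0.1756, -0.2544, -0.5694]
  T[3,:] = [+0.0000, -0.0059, -0.0513, +0.0072, +0.4374, +0.2805]
  T[4,:] = [+0.0000, +0.0016, +0.0186, +0.0090, +0.0356, +0.3127]
  T[5,:] = [+0.0000, -0.0027, -0.0237, +0.0221, +0.1168, +0.1179]
moduli |λ_i(T)| = 0.3448, 0.2181, 0.0847, 0.0847, 0.0126, 0.0000.
ρ(T) = max|λ| = 0.3448; 0.3448 < 1 ⇒ converges.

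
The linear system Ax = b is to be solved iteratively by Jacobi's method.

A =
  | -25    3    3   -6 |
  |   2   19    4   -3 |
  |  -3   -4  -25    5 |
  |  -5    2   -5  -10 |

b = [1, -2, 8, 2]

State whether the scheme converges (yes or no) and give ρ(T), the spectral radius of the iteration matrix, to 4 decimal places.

yes, ρ = 0.3527

A = D + L + U where D = diag(-25, 19, -25, -10).
Jacobi: T = -D⁻¹(L+U), T[0,1] = -(3)/(-25) = +0.1200; T[0,0] = 0.
  T[0,:] = [+0.0000  +0.1200  +0.1200  -0.2400]
  T[1,:] = [-0.1053  +0.0000  -0.2105  +0.1579]
  T[2,:] = [-0.1200  -0.1600  +0.0000  +0.2000]
  T[3,:] = [-0.5000  +0.2000  -0.5000  +0.0000]
moduli |λ_i(T)| = 0.3527, 0.2365, 0.2365, 0.0320.
spectral radius ρ = 0.3527; 0.3527 < 1: convergent.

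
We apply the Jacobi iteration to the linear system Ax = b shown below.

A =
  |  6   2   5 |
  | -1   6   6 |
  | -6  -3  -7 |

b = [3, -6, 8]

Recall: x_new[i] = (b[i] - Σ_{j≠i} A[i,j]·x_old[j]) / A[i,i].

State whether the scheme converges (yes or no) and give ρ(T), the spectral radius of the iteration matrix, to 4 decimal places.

Write A = D+L+U with D = diag(6, 6, -7).
Jacobi: T = -D⁻¹(L+U), T[0,2] = -(5)/(6) = -0.8333; T[0,0] = 0.
  T[0,:] = [+0.0000 -0.3333 -0.8333]
  T[1,:] = [+0.1667 +0.0000 -1.0000]
  T[2,:] = [-0.8571 -0.4286 +0.0000]
|roots of det(T-λI)|: 1.1343, 0.9168, 0.2175.
spectral radius ρ = 1.1343; 1.1343 > 1 ⇒ diverges.

no, ρ = 1.1343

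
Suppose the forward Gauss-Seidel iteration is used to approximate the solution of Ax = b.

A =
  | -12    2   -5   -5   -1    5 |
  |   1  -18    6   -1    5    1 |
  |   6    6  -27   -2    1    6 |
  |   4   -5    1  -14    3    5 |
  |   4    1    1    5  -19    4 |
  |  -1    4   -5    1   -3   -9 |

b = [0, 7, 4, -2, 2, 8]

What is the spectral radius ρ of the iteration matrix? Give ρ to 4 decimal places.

Write A = D+L+U with D = diag(-12, -18, -27, -14, -19, -9).
T_GS = -(D+L)⁻¹U: row 0 first, T[0,3] = -(-5)/(-12) = -0.4167; later rows by forward substitution.
  T[0,:] = [+0.0000, +0.1667, -0.4167, -0.4167, -0.0833, +0.4167]
  T[1,:] = [+0.0000, +0.0093, +0.3102, -0.0787, +0.2731, +0.0787]
  T[2,:] = [+0.0000, +0.0391, -0.0237, -0.1842, +0.0792, +0.3323]
  T[3,:] = [+0.0000, +0.0471, -0.2315, -0.1041, +0.0986, +0.4718]
  T[4,:] = [+0.0000, +0.0500, -0.1336, -0.1289, +0.0269, +0.4440]
  T[5,:] = [+0.0000, -0.0476, +0.2161, +0.1450, +0.0886, -0.2915]
eigenvalue magnitudes: 0.6848, 0.1946, 0.1459, 0.0573, 0.0185, 0.0000.
ρ(T) = max|λ| = 0.6848; 0.6848 < 1, so it converges for any x₀.

0.6848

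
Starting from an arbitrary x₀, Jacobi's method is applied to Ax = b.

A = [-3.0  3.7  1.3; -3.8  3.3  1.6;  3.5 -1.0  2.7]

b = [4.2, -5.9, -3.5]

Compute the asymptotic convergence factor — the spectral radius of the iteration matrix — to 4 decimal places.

A = D + L + U where D = diag(-3, 3.3, 2.7).
T_J = -D⁻¹(L+U): T[0,2] = -(1.3)/(-3) = +0.4333; T[0,0] = 0.
  T[0,:] = [+0.0000 +1.2333 +0.4333]
  T[1,:] = [+1.1515 +0.0000 -0.4848]
  T[2,:] = [-1.2963 +0.3704 +0.0000]
eigenvalue magnitudes: 1.2127, 0.8897, 0.8897.
ρ = 1.2127; 1.2127 > 1 ⇒ diverges.

1.2127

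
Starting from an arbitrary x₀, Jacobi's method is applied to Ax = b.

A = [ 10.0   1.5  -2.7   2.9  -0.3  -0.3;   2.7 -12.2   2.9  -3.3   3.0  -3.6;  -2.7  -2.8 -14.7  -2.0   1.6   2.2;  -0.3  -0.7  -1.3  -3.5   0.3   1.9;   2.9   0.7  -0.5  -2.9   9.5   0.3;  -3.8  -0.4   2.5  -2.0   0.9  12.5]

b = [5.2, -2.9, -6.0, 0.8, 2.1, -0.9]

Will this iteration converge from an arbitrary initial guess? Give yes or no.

A = D + L + U where D = diag(10, -12.2, -14.7, -3.5, 9.5, 12.5).
Jacobi T = -D⁻¹(L+U): T[1,5] = -(-3.6)/(-12.2) = -0.2951; T[1,1] = 0.
  T[0,:] = [+0.0000 -0.1500 +0.2700 -0.2900 +0.0300 +0.0300]
  T[1,:] = [+0.2213 +0.0000 +0.2377 -0.2705 +0.2459 -0.2951]
  T[2,:] = [-0.1837 -0.1905 +0.0000 -0.1361 +0.1088 +0.1497]
  T[3,:] = [-0.0857 -0.2000 -0.3714 +0.0000 +0.0857 +0.5429]
  T[4,:] = [-0.3053 -0.0737 +0.0526 +0.3053 +0.0000 -0.0316]
  T[5,:] = [+0.3040 +0.0320 -0.2000 +0.1600 -0.0720 +0.0000]
|λ(T)| sorted: 0.5097, 0.3542, 0.3542, 0.2510, 0.2510, 0.1252.
ρ = 0.5097; 0.5097 < 1 ⇒ converges.

yes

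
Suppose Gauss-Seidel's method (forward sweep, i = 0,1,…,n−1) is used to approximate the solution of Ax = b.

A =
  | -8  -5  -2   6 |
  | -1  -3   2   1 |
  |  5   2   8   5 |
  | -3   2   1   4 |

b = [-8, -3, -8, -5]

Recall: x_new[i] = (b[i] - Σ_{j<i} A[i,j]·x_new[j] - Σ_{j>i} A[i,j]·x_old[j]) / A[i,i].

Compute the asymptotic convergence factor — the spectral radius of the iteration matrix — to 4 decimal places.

Diagonal D = diag(-8, -3, 8, 4); L, U strict lower/upper.
Gauss-Seidel: T = -(D+L)⁻¹U, row 0 first, T[0,3] = -(6)/(-8) = +0.7500; later rows by forward substitution.
  T[0,:] = [+0.0000 -0.6250 -0.2500 +0.7500]
  T[1,:] = [+0.0000 +0.2083 +0.7500 +0.0833]
  T[2,:] = [+0.0000 +0.3385 -0.0312 -1.1146]
  T[3,:] = [+0.0000 -0.6576 -0.5547 +0.7995]
eigenvalue magnitudes: 1.5129, 0.3593, 0.3593, 0.0000.
spectral radius ρ = 1.5129; 1.5129 > 1: divergent.

1.5129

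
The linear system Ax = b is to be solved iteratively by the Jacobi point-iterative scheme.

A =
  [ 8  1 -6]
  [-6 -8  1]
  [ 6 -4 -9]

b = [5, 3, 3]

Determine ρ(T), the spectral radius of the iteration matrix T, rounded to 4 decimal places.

Split A = D + L + U, D = diag(8, -8, -9).
Jacobi T = -D⁻¹(L+U): T[2,1] = -(-4)/(-9) = -0.4444; T[2,2] = 0.
  T[0,:] = [+0.0000 -0.1250 +0.7500]
  T[1,:] = [-0.7500 +0.0000 +0.1250]
  T[2,:] = [+0.6667 -0.4444 +0.0000]
|roots of det(T-λI)|: 0.8973, 0.5167, 0.5167.
spectral radius ρ = 0.8973; 0.8973 < 1 ⇒ converges.

0.8973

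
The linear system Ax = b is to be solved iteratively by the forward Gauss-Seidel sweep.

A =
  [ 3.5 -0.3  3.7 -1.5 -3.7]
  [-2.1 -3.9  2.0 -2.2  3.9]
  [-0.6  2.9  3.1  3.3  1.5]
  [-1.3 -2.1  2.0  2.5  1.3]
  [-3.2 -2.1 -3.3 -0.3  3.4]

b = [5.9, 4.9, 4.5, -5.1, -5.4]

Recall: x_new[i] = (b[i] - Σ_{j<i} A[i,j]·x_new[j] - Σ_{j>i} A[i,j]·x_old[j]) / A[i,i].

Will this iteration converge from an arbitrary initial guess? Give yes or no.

no

Split A = D + L + U, D = diag(3.5, -3.9, 3.1, 2.5, 3.4).
T_GS = -(D+L)⁻¹U: row 0 first, T[0,3] = -(-1.5)/(3.5) = +0.4286; later rows by forward substitution.
  T[0,:] = [+0.0000  +0.0857  -1.0571  +0.4286  +1.0571]
  T[1,:] = [+0.0000  -0.0462  +1.0821  -0.7949  +0.4308]
  T[2,:] = [+0.0000  +0.0598  -1.2168  -0.2380  -0.6822]
  T[3,:] = [+0.0000  -0.0420  +1.3327  -0.2545  +0.9374]
  T[4,:] = [+0.0000  +0.1065  -1.3901  -0.3410  +0.6816]
|roots of det(T-λI)|: 1.2485, 1.0173, 0.5732, 0.0315, 0.0000.
ρ(T) = max|λ| = 1.2485; 1.2485 > 1, so it fails to converge.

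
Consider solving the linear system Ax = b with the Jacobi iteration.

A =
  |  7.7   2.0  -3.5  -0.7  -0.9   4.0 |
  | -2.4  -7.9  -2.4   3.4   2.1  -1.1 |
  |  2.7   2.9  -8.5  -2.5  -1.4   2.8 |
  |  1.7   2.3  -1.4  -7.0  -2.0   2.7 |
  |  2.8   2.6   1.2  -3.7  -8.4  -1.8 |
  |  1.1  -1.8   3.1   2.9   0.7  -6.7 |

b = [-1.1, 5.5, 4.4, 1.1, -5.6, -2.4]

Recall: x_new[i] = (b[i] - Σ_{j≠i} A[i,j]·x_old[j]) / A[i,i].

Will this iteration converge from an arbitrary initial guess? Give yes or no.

Write A = D+L+U with D = diag(7.7, -7.9, -8.5, -7, -8.4, -6.7).
T_J = -D⁻¹(L+U): T[0,4] = -(-0.9)/(7.7) = +0.1169; T[0,0] = 0.
  T[0,:] = [+0.0000, -0.2597, +0.4545, +0.0909, +0.1169, -0.5195]
  T[1,:] = [-0.3038, +0.0000, -0.3038, +0.4304, +0.2658, -0.1392]
  T[2,:] = [+0.3176, +0.3412, +0.0000, -0.2941, -0.1647, +0.3294]
  T[3,:] = [+0.2429, +0.3286, -0.2000, +0.0000, -0.2857, +0.3857]
  T[4,:] = [+0.3333, +0.3095, +0.1429, -0.4405, +0.0000, -0.2143]
  T[5,:] = [+0.1642, -0.2687, +0.4627, +0.4328, +0.1045, +0.0000]
moduli |λ_i(T)| = 1.1534, 0.3780, 0.3780, 0.3564, 0.1628, 0.1628.
spectral radius ρ = 1.1534; 1.1534 > 1 ⇒ diverges.

no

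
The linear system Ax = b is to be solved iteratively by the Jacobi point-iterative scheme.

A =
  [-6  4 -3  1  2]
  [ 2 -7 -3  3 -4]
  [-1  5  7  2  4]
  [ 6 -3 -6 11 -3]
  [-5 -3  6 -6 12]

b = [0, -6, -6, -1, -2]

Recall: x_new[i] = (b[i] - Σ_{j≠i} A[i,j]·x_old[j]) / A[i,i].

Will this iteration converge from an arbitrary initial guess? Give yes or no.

no

A = D + L + U where D = diag(-6, -7, 7, 11, 12).
T_J = -D⁻¹(L+U): T[2,0] = -(-1)/(7) = +0.1429; T[2,2] = 0.
  T[0,:] = [+0.0000 +0.6667 -0.5000 +0.1667 +0.3333]
  T[1,:] = [+0.2857 +0.0000 -0.4286 +0.4286 -0.5714]
  T[2,:] = [+0.1429 -0.7143 +0.0000 -0.2857 -0.5714]
  T[3,:] = [-0.5455 +0.2727 +0.5455 +0.0000 +0.2727]
  T[4,:] = [+0.4167 +0.2500 -0.5000 +0.5000 +0.0000]
eigenvalue magnitudes: 1.1392, 0.7957, 0.7957, 0.1297, 0.0991.
ρ(T) = max|λ| = 1.1392; 1.1392 > 1: divergent.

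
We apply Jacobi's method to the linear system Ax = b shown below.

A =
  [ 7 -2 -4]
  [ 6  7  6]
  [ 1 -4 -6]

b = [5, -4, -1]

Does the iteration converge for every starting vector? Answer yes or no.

yes

Let D = diag(7, 7, -6); L, U the strict triangles.
T_J = -D⁻¹(L+U): T[0,1] = -(-2)/(7) = +0.2857; T[0,0] = 0.
  T[0,:] = [+0.0000 +0.2857 +0.5714]
  T[1,:] = [-0.8571 +0.0000 -0.8571]
  T[2,:] = [+0.1667 -0.6667 +0.0000]
moduli |λ_i(T)| = 0.8668, 0.5741, 0.5741.
ρ(T) = max|λ| = 0.8668; 0.8668 < 1, so it converges for any x₀.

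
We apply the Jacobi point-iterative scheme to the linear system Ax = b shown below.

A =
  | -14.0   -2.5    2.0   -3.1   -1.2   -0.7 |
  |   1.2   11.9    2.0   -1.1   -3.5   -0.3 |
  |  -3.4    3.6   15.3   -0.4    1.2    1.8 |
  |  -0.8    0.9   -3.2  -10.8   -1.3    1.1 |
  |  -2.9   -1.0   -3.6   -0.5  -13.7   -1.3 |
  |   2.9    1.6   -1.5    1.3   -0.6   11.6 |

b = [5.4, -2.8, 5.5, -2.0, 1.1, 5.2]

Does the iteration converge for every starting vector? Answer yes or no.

Split A = D + L + U, D = diag(-14, 11.9, 15.3, -10.8, -13.7, 11.6).
Jacobi T = -D⁻¹(L+U): T[1,4] = -(-3.5)/(11.9) = +0.2941; T[1,1] = 0.
  T[0,:] = [+0.0000  -0.1786  +0.1429  -0.2214  -0.0857  -0.0500]
  T[1,:] = [-0.1008  +0.0000  -0.1681  +0.0924  +0.2941  +0.0252]
  T[2,:] = [+0.2222  -0.2353  +0.0000  +0.0261  -0.0784  -0.1176]
  T[3,:] = [-0.0741  +0.0833  -0.2963  +0.0000  -0.1204  +0.1019]
  T[4,:] = [-0.2117  -0.0730  -0.2628  -0.0365  +0.0000  -0.0949]
  T[5,:] = [-0.2500  -0.1379  +0.1293  -0.1121  +0.0517  +0.0000]
|eigenvalues of T|: 0.5188, 0.2986, 0.2986, 0.2372, 0.2372, 0.0934.
ρ = 0.5188; 0.5188 < 1, so it converges for any x₀.

yes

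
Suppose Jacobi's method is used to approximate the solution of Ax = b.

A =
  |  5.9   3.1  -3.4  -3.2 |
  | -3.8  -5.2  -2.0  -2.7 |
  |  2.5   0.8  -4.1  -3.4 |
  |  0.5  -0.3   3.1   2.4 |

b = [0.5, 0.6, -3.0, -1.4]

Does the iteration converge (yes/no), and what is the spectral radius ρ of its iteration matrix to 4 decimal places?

Write A = D+L+U with D = diag(5.9, -5.2, -4.1, 2.4).
T_J = -D⁻¹(L+U): T[3,2] = -(3.1)/(2.4) = -1.2917; T[3,3] = 0.
  T[0,:] = [+0.0000, -0.5254, +0.5763, +0.5424]
  T[1,:] = [-0.7308, +0.0000, -0.3846, -0.5192]
  T[2,:] = [+0.6098, +0.1951, +0.0000, -0.8293]
  T[3,:] = [-0.2083, +0.1250, -1.2917, +0.0000]
|eigenvalues of T|: 1.1976, 0.8543, 0.8543, 0.5001.
ρ(T) = max|λ| = 1.1976; 1.1976 > 1: divergent.

no, ρ = 1.1976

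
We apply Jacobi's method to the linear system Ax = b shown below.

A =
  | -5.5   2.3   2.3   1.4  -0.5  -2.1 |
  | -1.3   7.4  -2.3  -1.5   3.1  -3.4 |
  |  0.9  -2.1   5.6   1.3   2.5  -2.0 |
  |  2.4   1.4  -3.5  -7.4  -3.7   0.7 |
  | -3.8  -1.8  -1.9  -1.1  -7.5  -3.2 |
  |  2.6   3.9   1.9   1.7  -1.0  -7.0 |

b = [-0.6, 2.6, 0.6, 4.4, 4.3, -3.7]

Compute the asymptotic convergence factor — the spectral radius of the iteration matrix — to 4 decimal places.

Split A = D + L + U, D = diag(-5.5, 7.4, 5.6, -7.4, -7.5, -7).
Jacobi: T = -D⁻¹(L+U), T[0,5] = -(-2.1)/(-5.5) = -0.3818; T[0,0] = 0.
  T[0,:] = [+0.0000, +0.4182, +0.4182, +0.2545, -0.0909, -0.3818]
  T[1,:] = [+0.1757, +0.0000, +0.3108, +0.2027, -0.4189, +0.4595]
  T[2,:] = [-0.1607, +0.3750, +0.0000, -0.2321, -0.4464, +0.3571]
  T[3,:] = [+0.3243, +0.1892, -0.4730, +0.0000, -0.5000, +0.0946]
  T[4,:] = [-0.5067, -0.2400, -0.2533, -0.1467, +0.0000, -0.4267]
  T[5,:] = [+0.3714, +0.5571, +0.2714, +0.2429, -0.1429, +0.0000]
|eigenvalues of T|: 1.2331, 0.6491, 0.6491, 0.5877, 0.2302, 0.0640.
spectral radius ρ = 1.2331; 1.2331 > 1: divergent.

1.2331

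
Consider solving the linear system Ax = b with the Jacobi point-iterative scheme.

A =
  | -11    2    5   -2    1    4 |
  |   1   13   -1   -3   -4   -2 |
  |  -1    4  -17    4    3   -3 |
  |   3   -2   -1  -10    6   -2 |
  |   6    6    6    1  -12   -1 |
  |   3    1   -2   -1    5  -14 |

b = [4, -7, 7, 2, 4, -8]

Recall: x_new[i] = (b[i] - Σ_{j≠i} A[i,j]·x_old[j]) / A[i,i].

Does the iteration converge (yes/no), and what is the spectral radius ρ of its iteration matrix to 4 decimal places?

A = D + L + U where D = diag(-11, 13, -17, -10, -12, -14).
Jacobi: T = -D⁻¹(L+U), T[1,0] = -(1)/(13) = -0.0769; T[1,1] = 0.
  T[0,:] = [+0.0000  +0.1818  +0.4545  -0.1818  +0.0909  +0.3636]
  T[1,:] = [-0.0769  +0.0000  +0.0769  +0.2308  +0.3077  +0.1538]
  T[2,:] = [-0.0588  +0.2353  +0.0000  +0.2353  +0.1765  -0.1765]
  T[3,:] = [+0.3000  -0.2000  -0.1000  +0.0000  +0.6000  -0.2000]
  T[4,:] = [+0.5000  +0.5000  +0.5000  +0.0833  +0.0000  -0.0833]
  T[5,:] = [+0.2143  +0.0714  -0.1429  -0.0714  +0.3571  +0.0000]
moduli |λ_i(T)| = 0.8201, 0.4879, 0.4879, 0.3699, 0.3699, 0.2390.
ρ(T) = max|λ| = 0.8201; 0.8201 < 1 ⇒ converges.

yes, ρ = 0.8201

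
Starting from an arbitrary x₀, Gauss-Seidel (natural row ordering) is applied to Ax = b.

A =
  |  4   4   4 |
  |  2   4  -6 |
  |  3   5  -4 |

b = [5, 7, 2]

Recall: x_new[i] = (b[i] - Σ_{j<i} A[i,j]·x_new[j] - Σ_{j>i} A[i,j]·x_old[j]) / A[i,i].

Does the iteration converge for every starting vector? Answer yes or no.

no

Write A = D+L+U with D = diag(4, 4, -4).
GS T = -(D+L)⁻¹U: row 0 first, T[0,2] = -(4)/(4) = -1.0000; later rows by forward substitution.
  T[0,:] = [+0.0000 -1.0000 -1.0000]
  T[1,:] = [+0.0000 +0.5000 +2.0000]
  T[2,:] = [+0.0000 -0.1250 +1.7500]
eigenvalue magnitudes: 1.5000, 0.7500, 0.0000.
spectral radius ρ = 1.5000; 1.5000 > 1: divergent.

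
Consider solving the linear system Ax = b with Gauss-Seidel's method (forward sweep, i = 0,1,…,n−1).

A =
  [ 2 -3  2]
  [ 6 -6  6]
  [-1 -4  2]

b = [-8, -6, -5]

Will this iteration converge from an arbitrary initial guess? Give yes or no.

Split A = D + L + U, D = diag(2, -6, 2).
T_GS = -(D+L)⁻¹U: row 0 first, T[0,2] = -(2)/(2) = -1.0000; later rows by forward substitution.
  T[0,:] = [+0.0000, +1.5000, -1.0000]
  T[1,:] = [+0.0000, +1.5000, -0.0000]
  T[2,:] = [+0.0000, +3.7500, -0.5000]
|eigenvalues of T|: 1.5000, 0.5000, 0.0000.
ρ(T) = max|λ| = 1.5000; 1.5000 > 1, so it fails to converge.

no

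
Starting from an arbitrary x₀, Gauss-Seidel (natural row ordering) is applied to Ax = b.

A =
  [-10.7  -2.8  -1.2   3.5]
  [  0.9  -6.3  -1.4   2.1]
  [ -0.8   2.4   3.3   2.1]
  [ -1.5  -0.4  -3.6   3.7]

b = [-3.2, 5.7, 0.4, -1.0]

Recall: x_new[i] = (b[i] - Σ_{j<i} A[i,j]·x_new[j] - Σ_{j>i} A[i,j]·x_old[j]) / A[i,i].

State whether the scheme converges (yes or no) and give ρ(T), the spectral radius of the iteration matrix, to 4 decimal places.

yes, ρ = 0.5240

A = D + L + U where D = diag(-10.7, -6.3, 3.3, 3.7).
T_GS = -(D+L)⁻¹U: row 0 first, T[0,3] = -(3.5)/(-10.7) = +0.3271; later rows by forward substitution.
  T[0,:] = [+0.0000 -0.2617 -0.1121 +0.3271]
  T[1,:] = [+0.0000 -0.0374 -0.2382 +0.3801]
  T[2,:] = [+0.0000 -0.0363 +0.1461 -0.8335]
  T[3,:] = [+0.0000 -0.1454 +0.0709 -0.6373]
moduli |λ_i(T)| = 0.5240, 0.1692, 0.1692, 0.0000.
ρ = 0.5240; 0.5240 < 1: convergent.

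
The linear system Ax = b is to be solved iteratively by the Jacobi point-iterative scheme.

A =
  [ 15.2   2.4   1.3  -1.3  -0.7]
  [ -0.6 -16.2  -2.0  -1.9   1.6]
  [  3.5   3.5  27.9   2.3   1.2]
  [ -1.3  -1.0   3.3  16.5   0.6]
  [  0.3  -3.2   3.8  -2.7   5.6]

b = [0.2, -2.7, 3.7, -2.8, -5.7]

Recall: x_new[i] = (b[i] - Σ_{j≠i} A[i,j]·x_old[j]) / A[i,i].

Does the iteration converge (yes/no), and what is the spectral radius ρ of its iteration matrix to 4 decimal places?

Diagonal D = diag(15.2, -16.2, 27.9, 16.5, 5.6); L, U strict lower/upper.
Jacobi T = -D⁻¹(L+U): T[4,0] = -(0.3)/(5.6) = -0.0536; T[4,4] = 0.
  T[0,:] = [+0.0000  -0.1579  -0.0855  +0.0855  +0.0461]
  T[1,:] = [-0.0370  +0.0000  -0.1235  -0.1173  +0.0988]
  T[2,:] = [-0.1254  -0.1254  +0.0000  -0.0824  -0.0430]
  T[3,:] = [+0.0788  +0.0606  -0.2000  +0.0000  -0.0364]
  T[4,:] = [-0.0536  +0.5714  -0.6786  +0.4821  +0.0000]
eigenvalue magnitudes: 0.3868, 0.2342, 0.2342, 0.2319, 0.1694.
ρ(T) = max|λ| = 0.3868; 0.3868 < 1 ⇒ converges.

yes, ρ = 0.3868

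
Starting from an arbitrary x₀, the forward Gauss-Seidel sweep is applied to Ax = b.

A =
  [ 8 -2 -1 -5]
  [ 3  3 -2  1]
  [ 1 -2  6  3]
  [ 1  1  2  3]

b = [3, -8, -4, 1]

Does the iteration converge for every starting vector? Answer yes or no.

yes

Write A = D+L+U with D = diag(8, 3, 6, 3).
GS T = -(D+L)⁻¹U: row 0 first, T[0,1] = -(-2)/(8) = +0.2500; later rows by forward substitution.
  T[0,:] = [+0.0000  +0.2500  +0.1250  +0.6250]
  T[1,:] = [+0.0000  -0.2500  +0.5417  -0.9583]
  T[2,:] = [+0.0000  -0.1250  +0.1597  -0.9236]
  T[3,:] = [+0.0000  +0.0833  -0.3287  +0.7269]
moduli |λ_i(T)| = 0.9446, 0.1715, 0.1715, 0.0000.
ρ(T) = max|λ| = 0.9446; 0.9446 < 1, so it converges for any x₀.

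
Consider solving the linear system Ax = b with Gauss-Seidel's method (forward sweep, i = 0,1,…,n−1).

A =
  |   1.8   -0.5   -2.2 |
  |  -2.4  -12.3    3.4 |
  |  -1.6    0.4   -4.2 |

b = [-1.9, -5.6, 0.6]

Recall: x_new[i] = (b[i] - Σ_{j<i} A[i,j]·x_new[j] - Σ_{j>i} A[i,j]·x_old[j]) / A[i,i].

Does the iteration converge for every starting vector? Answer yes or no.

Diagonal D = diag(1.8, -12.3, -4.2); L, U strict lower/upper.
T_GS = -(D+L)⁻¹U: row 0 first, T[0,2] = -(-2.2)/(1.8) = +1.2222; later rows by forward substitution.
  T[0,:] = [+0.0000 +0.2778 +1.2222]
  T[1,:] = [+0.0000 -0.0542 +0.0379]
  T[2,:] = [+0.0000 -0.1110 -0.4620]
|λ(T)| sorted: 0.4514, 0.0648, 0.0000.
ρ = 0.4514; 0.4514 < 1, so it converges for any x₀.

yes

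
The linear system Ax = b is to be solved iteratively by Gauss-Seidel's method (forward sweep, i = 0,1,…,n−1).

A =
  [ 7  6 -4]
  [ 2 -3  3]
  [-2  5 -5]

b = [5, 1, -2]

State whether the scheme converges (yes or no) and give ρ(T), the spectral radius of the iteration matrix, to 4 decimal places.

yes, ρ = 0.9441

A = D + L + U where D = diag(7, -3, -5).
T_GS = -(D+L)⁻¹U: row 0 first, T[0,2] = -(-4)/(7) = +0.5714; later rows by forward substitution.
  T[0,:] = [+0.0000  -0.8571  +0.5714]
  T[1,:] = [+0.0000  -0.5714  +1.3810]
  T[2,:] = [+0.0000  -0.2286  +1.1524]
|λ(T)| sorted: 0.9441, 0.3632, 0.0000.
spectral radius ρ = 0.9441; 0.9441 < 1: convergent.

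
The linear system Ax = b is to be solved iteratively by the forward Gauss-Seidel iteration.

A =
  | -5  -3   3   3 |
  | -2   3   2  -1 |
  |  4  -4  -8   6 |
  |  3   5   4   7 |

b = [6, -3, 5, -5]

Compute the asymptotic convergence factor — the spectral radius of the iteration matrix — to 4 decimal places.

1.5037

Write A = D+L+U with D = diag(-5, 3, -8, 7).
T_GS = -(D+L)⁻¹U: row 0 first, T[0,2] = -(3)/(-5) = +0.6000; later rows by forward substitution.
  T[0,:] = [+0.0000 -0.6000 +0.6000 +0.6000]
  T[1,:] = [+0.0000 -0.4000 -0.2667 +0.7333]
  T[2,:] = [+0.0000 -0.1000 +0.4333 +0.6833]
  T[3,:] = [+0.0000 +0.6000 -0.3143 -1.1714]
|λ(T)| sorted: 1.5037, 0.2924, 0.2924, 0.0000.
spectral radius ρ = 1.5037; 1.5037 > 1: divergent.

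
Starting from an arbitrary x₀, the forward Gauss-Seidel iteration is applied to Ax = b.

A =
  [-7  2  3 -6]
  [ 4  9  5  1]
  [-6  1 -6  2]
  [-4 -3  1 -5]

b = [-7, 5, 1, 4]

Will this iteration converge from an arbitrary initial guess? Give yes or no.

Diagonal D = diag(-7, 9, -6, -5); L, U strict lower/upper.
T_GS = -(D+L)⁻¹U: row 0 first, T[0,2] = -(3)/(-7) = +0.4286; later rows by forward substitution.
  T[0,:] = [+0.0000  +0.2857  +0.4286  -0.8571]
  T[1,:] = [+0.0000  -0.1270  -0.7460  +0.2698]
  T[2,:] = [+0.0000  -0.3069  -0.5529  +1.2354]
  T[3,:] = [+0.0000  -0.2138  -0.0058  +0.7709]
moduli |λ_i(T)| = 0.8635, 0.7027, 0.0698, 0.0000.
ρ = 0.8635; 0.8635 < 1 ⇒ converges.

yes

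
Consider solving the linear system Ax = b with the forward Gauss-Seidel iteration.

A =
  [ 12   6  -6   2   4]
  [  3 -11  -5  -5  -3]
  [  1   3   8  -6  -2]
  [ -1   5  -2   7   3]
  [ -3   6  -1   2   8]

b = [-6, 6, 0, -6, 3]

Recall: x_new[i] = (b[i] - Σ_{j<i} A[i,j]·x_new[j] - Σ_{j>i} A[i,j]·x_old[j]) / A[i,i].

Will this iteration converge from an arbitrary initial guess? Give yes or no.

A = D + L + U where D = diag(12, -11, 8, 7, 8).
T_GS = -(D+L)⁻¹U: row 0 first, T[0,4] = -(4)/(12) = -0.3333; later rows by forward substitution.
  T[0,:] = [+0.0000, -0.5000, +0.5000, -0.1667, -0.3333]
  T[1,:] = [+0.0000, -0.1364, -0.3182, -0.5000, -0.3636]
  T[2,:] = [+0.0000, +0.1136, +0.0568, +0.9583, +0.4280]
  T[3,:] = [+0.0000, +0.0584, +0.3149, +0.6071, -0.0942]
  T[4,:] = [+0.0000, -0.0856, +0.3545, +0.2805, +0.2248]
|eigenvalues of T|: 0.9063, 0.4385, 0.4334, 0.1590, 0.0000.
spectral radius ρ = 0.9063; 0.9063 < 1, so it converges for any x₀.

yes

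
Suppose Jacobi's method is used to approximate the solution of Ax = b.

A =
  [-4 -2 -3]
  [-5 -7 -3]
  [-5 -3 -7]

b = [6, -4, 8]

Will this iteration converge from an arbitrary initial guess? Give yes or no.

no

Write A = D+L+U with D = diag(-4, -7, -7).
T_J = -D⁻¹(L+U): T[0,2] = -(-3)/(-4) = -0.7500; T[0,0] = 0.
  T[0,:] = [+0.0000, -0.5000, -0.7500]
  T[1,:] = [-0.7143, +0.0000, -0.4286]
  T[2,:] = [-0.7143, -0.4286, +0.0000]
|λ(T)| sorted: 1.1832, 0.7546, 0.4286.
ρ(T) = max|λ| = 1.1832; 1.1832 > 1 ⇒ diverges.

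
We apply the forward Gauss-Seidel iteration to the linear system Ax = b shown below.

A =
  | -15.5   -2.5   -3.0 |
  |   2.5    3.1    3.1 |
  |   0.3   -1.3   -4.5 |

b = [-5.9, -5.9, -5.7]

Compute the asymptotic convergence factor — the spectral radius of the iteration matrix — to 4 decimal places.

Write A = D+L+U with D = diag(-15.5, 3.1, -4.5).
Gauss-Seidel: T = -(D+L)⁻¹U, row 0 first, T[0,1] = -(-2.5)/(-15.5) = -0.1613; later rows by forward substitution.
  T[0,:] = [+0.0000, -0.1613, -0.1935]
  T[1,:] = [+0.0000, +0.1301, -0.8439]
  T[2,:] = [+0.0000, -0.0483, +0.2309]
|eigenvalues of T|: 0.3886, 0.0277, 0.0000.
ρ(T) = max|λ| = 0.3886; 0.3886 < 1, so it converges for any x₀.

0.3886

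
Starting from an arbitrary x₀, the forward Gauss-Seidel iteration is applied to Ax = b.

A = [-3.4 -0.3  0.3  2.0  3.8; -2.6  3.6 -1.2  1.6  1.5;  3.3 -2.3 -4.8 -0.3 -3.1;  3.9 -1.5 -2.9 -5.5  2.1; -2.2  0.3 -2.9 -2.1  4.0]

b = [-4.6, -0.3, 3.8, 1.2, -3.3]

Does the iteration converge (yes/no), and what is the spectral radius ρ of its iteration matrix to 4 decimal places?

no, ρ = 1.6405

Let D = diag(-3.4, 3.6, -4.8, -5.5, 4); L, U the strict triangles.
Gauss-Seidel: T = -(D+L)⁻¹U, row 0 first, T[0,3] = -(2)/(-3.4) = +0.5882; later rows by forward substitution.
  T[0,:] = [+0.0000, -0.0882, +0.0882, +0.5882, +1.1176]
  T[1,:] = [+0.0000, -0.0637, +0.3971, -0.0196, +0.3905]
  T[2,:] = [+0.0000, -0.0301, -0.1296, +0.3513, -0.0646]
  T[3,:] = [+0.0000, -0.0293, +0.0226, +0.2372, +1.1019]
  T[4,:] = [+0.0000, -0.0810, -0.0633, +0.7042, +1.1171]
moduli |λ_i(T)| = 1.6405, 0.3117, 0.1632, 0.0046, 0.0000.
ρ = 1.6405; 1.6405 > 1: divergent.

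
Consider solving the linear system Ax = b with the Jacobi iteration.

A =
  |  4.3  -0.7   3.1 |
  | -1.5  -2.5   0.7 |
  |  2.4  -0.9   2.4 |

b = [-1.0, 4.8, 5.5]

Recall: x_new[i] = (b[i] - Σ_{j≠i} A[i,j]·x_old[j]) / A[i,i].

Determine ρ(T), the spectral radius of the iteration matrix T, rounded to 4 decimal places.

0.9244

Write A = D+L+U with D = diag(4.3, -2.5, 2.4).
T_J = -D⁻¹(L+U): T[1,0] = -(-1.5)/(-2.5) = -0.6000; T[1,1] = 0.
  T[0,:] = [+0.0000  +0.1628  -0.7209]
  T[1,:] = [-0.6000  +0.0000  +0.2800]
  T[2,:] = [-1.0000  +0.3750  +0.0000]
|roots of det(T-λI)|: 0.9244, 0.7579, 0.1665.
ρ(T) = max|λ| = 0.9244; 0.9244 < 1: convergent.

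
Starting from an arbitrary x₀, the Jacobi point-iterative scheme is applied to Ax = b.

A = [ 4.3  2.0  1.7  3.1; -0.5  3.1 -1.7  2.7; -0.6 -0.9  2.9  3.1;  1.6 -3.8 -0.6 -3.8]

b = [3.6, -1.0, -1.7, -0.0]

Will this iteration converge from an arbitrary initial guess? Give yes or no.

Let D = diag(4.3, 3.1, 2.9, -3.8); L, U the strict triangles.
Jacobi T = -D⁻¹(L+U): T[3,1] = -(-3.8)/(-3.8) = -1.0000; T[3,3] = 0.
  T[0,:] = [+0.0000, -0.4651, -0.3953, -0.7209]
  T[1,:] = [+0.1613, +0.0000, +0.5484, -0.8710]
  T[2,:] = [+0.2069, +0.3103, +0.0000, -1.0690]
  T[3,:] = [+0.4211, -1.0000, -0.1579, +0.0000]
|roots of det(T-λI)|: 1.3119, 0.7899, 0.7899, 0.3683.
spectral radius ρ = 1.3119; 1.3119 > 1: divergent.

no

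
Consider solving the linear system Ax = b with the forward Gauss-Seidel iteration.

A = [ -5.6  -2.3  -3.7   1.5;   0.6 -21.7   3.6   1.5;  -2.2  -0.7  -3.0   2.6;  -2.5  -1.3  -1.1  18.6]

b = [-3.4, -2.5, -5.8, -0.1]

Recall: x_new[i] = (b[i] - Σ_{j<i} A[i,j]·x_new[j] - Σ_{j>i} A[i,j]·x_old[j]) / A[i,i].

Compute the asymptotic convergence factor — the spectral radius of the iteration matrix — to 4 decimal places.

0.4225

Diagonal D = diag(-5.6, -21.7, -3, 18.6); L, U strict lower/upper.
T_GS = -(D+L)⁻¹U: row 0 first, T[0,1] = -(-2.3)/(-5.6) = -0.4107; later rows by forward substitution.
  T[0,:] = [+0.0000 -0.4107 -0.6607 +0.2679]
  T[1,:] = [+0.0000 -0.0114 +0.1476 +0.0765]
  T[2,:] = [+0.0000 +0.3038 +0.4501 +0.6524]
  T[3,:] = [+0.0000 -0.0380 -0.0519 +0.0799]
|λ(T)| sorted: 0.4225, 0.1934, 0.0972, 0.0000.
spectral radius ρ = 0.4225; 0.4225 < 1, so it converges for any x₀.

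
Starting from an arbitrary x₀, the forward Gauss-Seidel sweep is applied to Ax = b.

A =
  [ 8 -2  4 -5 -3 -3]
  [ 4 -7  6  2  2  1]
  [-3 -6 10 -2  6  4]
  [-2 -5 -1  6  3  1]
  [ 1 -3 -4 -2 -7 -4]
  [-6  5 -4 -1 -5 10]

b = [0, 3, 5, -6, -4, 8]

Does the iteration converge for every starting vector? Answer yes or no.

A = D + L + U where D = diag(8, -7, 10, 6, -7, 10).
Gauss-Seidel: T = -(D+L)⁻¹U, row 0 first, T[0,4] = -(-3)/(8) = +0.3750; later rows by forward substitution.
  T[0,:] = [+0.0000  +0.2500  -0.5000  +0.6250  +0.3750  +0.3750]
  T[1,:] = [+0.0000  +0.1429  +0.5714  +0.6429  +0.5000  +0.3571]
  T[2,:] = [+0.0000  +0.1607  +0.1929  +0.7732  -0.1875  -0.0732]
  T[3,:] = [+0.0000  +0.2292  +0.3417  +0.8729  +0.0104  +0.2437]
  T[4,:] = [+0.0000  -0.1828  -0.5241  -0.8775  -0.0565  -0.6987]
  T[5,:] = [+0.0000  +0.0744  -0.7365  +0.0114  -0.1272  -0.3078]
eigenvalue magnitudes: 1.2466, 0.8345, 0.3413, 0.3413, 0.0606, 0.0000.
ρ(T) = max|λ| = 1.2466; 1.2466 > 1 ⇒ diverges.

no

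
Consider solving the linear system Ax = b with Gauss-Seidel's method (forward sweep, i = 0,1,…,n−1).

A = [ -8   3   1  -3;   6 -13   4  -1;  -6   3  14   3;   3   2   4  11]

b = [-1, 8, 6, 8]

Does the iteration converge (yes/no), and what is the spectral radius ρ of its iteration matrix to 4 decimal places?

yes, ρ = 0.5787

Write A = D+L+U with D = diag(-8, -13, 14, 11).
GS T = -(D+L)⁻¹U: row 0 first, T[0,1] = -(3)/(-8) = +0.3750; later rows by forward substitution.
  T[0,:] = [+0.0000 +0.3750 +0.1250 -0.3750]
  T[1,:] = [+0.0000 +0.1731 +0.3654 -0.2500]
  T[2,:] = [+0.0000 +0.1236 -0.0247 -0.3214]
  T[3,:] = [+0.0000 -0.1787 -0.0915 +0.2646]
eigenvalue magnitudes: 0.5787, 0.1079, 0.1079, 0.0000.
ρ(T) = max|λ| = 0.5787; 0.5787 < 1, so it converges for any x₀.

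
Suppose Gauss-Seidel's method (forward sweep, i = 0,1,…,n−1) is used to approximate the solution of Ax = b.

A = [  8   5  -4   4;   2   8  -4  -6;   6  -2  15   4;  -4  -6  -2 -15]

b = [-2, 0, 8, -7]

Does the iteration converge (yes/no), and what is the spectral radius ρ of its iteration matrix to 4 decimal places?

yes, ρ = 0.5806

Write A = D+L+U with D = diag(8, 8, 15, -15).
GS T = -(D+L)⁻¹U: row 0 first, T[0,2] = -(-4)/(8) = +0.5000; later rows by forward substitution.
  T[0,:] = [+0.0000  -0.6250  +0.5000  -0.5000]
  T[1,:] = [+0.0000  +0.1562  +0.3750  +0.8750]
  T[2,:] = [+0.0000  +0.2708  -0.1500  +0.0500]
  T[3,:] = [+0.0000  +0.0681  -0.2633  -0.2233]
moduli |λ_i(T)| = 0.5806, 0.1956, 0.1956, 0.0000.
spectral radius ρ = 0.5806; 0.5806 < 1: convergent.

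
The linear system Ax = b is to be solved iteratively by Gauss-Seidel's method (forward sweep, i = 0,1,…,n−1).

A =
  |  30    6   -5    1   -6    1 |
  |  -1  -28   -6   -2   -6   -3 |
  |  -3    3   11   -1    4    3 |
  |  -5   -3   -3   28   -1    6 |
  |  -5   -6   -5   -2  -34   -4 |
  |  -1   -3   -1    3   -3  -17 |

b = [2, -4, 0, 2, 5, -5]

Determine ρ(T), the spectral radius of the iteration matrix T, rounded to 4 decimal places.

Write A = D+L+U with D = diag(30, -28, 11, 28, -34, -17).
Gauss-Seidel: T = -(D+L)⁻¹U, row 0 first, T[0,4] = -(-6)/(30) = +0.2000; later rows by forward substitution.
  T[0,:] = [+0.0000 -0.2000 +0.1667 -0.0333 +0.2000 -0.0333]
  T[1,:] = [+0.0000 +0.0071 -0.2202 -0.0702 -0.2214 -0.1060]
  T[2,:] = [+0.0000 -0.0565 +0.1055 +0.1010 -0.2487 -0.2529]
  T[3,:] = [+0.0000 -0.0410 +0.0175 -0.0027 +0.0211 -0.2587]
  T[4,:] = [+0.0000 +0.0389 -0.0022 +0.0026 +0.0450 -0.0416]
  T[5,:] = [+0.0000 -0.0003 +0.0263 +0.0075 +0.0377 -0.0028]
eigenvalue magnitudes: 0.2095, 0.1302, 0.1302, 0.0165, 0.0165, 0.0000.
ρ(T) = max|λ| = 0.2095; 0.2095 < 1: convergent.

0.2095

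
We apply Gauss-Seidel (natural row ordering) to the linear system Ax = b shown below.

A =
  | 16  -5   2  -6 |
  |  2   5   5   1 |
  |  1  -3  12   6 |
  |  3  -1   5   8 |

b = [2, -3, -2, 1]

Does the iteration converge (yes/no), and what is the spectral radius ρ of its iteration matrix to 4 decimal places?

Let D = diag(16, 5, 12, 8); L, U the strict triangles.
Gauss-Seidel: T = -(D+L)⁻¹U, row 0 first, T[0,2] = -(2)/(16) = -0.1250; later rows by forward substitution.
  T[0,:] = [+0.0000 +0.3125 -0.1250 +0.3750]
  T[1,:] = [+0.0000 -0.1250 -0.9500 -0.3500]
  T[2,:] = [+0.0000 -0.0573 -0.2271 -0.6188]
  T[3,:] = [+0.0000 -0.0970 +0.0701 +0.2023]
|eigenvalues of T|: 0.5272, 0.3334, 0.3334, 0.0000.
ρ(T) = max|λ| = 0.5272; 0.5272 < 1, so it converges for any x₀.

yes, ρ = 0.5272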